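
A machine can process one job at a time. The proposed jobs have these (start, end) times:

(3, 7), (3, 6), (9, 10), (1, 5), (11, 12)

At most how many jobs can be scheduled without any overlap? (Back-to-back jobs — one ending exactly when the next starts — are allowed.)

3

Order by finish time; keep every interval that doesn't clash with the previous kept one.
By end time: (1,5), (3,6), (3,7), (9,10), (11,12).
Pick (1,5); next start ≥ 5 → (9,10); next start ≥ 10 → (11,12).
Selected 3 jobs.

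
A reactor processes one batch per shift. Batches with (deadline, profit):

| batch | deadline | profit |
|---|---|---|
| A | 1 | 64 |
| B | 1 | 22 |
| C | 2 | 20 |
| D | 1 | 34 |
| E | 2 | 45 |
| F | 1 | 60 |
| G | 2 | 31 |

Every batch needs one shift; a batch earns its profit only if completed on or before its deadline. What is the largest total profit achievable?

109

Profit order: A=64 F=60 E=45 D=34 G=31 B=22 C=20
Assign: A→slot 1, F skipped, E→slot 2, D skipped, G skipped, B skipped, C skipped.
Slots: [1:A] [2:E]
Profit = 64 + 45 = 109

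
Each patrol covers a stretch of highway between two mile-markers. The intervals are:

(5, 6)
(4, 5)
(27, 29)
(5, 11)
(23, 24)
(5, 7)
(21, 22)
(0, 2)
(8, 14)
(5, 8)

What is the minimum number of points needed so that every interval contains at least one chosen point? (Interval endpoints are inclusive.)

Process intervals by earliest right end; each time one isn't hit yet, stab at its right endpoint.
By right end: [0,2]  [4,5]  [5,6]  [5,7]  [5,8]  [5,11]  [8,14]  [21,22]  [23,24]  [27,29]
[0,2] uncovered → point at 2; [4,5] uncovered → point at 5; [8,14] uncovered → point at 14; [21,22] uncovered → point at 22; [23,24] uncovered → point at 24; [27,29] uncovered → point at 29.
Points: 2, 5, 14, 22, 24, 29 (6 total).

6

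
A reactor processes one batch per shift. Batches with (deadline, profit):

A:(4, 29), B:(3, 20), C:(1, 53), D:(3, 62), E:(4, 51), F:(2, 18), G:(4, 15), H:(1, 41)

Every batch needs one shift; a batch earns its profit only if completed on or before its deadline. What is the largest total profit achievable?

Profit order: D=62 C=53 E=51 H=41 A=29 B=20 F=18 G=15
Assign: D→slot 3, C→slot 1, E→slot 4, H skipped, A→slot 2, B skipped, F skipped, G skipped.
Slots: [1:C] [2:A] [3:D] [4:E]
Profit = 53 + 29 + 62 + 51 = 195

195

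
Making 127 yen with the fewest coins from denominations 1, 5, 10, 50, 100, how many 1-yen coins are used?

127 = 1×100 + 2×10 + 1×5 + 2×1
Count of 1: 2

2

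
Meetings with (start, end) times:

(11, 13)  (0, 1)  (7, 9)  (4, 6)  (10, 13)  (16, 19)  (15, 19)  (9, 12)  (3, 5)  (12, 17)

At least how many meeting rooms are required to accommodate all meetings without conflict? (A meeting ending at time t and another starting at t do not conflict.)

Events (time:±→running): 0:+→1 1:-→0 3:+→1 4:+→2 5:-→1 6:-→0 7:+→1 9:-→0 9:+→1 10:+→2 11:+→3 … peak 3.

3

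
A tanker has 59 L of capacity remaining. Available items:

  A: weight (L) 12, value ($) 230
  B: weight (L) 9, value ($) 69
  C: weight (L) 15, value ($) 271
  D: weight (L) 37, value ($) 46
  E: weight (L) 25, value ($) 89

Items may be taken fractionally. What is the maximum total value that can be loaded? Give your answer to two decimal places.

Sort by value per unit weight and fill in that order.
Ratios (sorted): A 19.17, C 18.07, B 7.67, E 3.56, D 1.24
take A (12 @ 230); take C (15 @ 271); take B (9 @ 69); take 23/25 of E → 81.88. Capacity used 59/59.
Total value = 651.88

651.88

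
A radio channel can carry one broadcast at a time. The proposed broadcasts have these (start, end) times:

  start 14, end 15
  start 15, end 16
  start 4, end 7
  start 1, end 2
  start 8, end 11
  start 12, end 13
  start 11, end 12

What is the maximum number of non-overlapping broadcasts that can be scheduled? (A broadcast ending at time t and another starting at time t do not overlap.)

Sorted by end: (1,2)  (4,7)  (8,11)  (11,12)  (12,13)  (14,15)  (15,16)
take (1,2); take (4,7); take (8,11); take (11,12); take (12,13); take (14,15); take (15,16).
Selected 7 broadcasts.

7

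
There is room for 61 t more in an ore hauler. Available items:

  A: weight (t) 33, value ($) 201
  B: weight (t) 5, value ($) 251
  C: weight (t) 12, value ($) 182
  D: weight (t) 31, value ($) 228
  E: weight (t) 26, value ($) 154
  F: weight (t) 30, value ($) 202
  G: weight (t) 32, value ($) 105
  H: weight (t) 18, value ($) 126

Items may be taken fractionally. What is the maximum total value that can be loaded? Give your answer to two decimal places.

Sort by value per unit weight and fill in that order.
Ratios (sorted): B 50.20, C 15.17, D 7.35, H 7.00, F 6.73, A 6.09, E 5.92, G 3.28
take B (5 @ 251); take C (12 @ 182); take D (31 @ 228); take 13/18 of H → 91.00. Capacity used 61/61.
Total value = 752.00

752.00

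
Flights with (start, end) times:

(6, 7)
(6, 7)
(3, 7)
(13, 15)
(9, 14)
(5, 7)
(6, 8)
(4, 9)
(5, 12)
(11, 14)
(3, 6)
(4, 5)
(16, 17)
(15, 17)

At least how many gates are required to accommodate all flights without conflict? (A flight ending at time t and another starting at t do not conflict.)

The answer is the maximum number of intervals overlapping at any instant.
Events (time:±→running): 3:+→1 3:+→2 4:+→3 4:+→4 5:-→3 5:+→4 5:+→5 6:-→4 6:+→5 6:+→6 6:+→7 … peak 7.

7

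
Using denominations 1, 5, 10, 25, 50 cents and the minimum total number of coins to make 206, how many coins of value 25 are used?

Greedy: take as many of the largest coin as possible, then repeat with the remainder.
206 = 4×50 + 1×5 + 1×1
Count of 25: 0

0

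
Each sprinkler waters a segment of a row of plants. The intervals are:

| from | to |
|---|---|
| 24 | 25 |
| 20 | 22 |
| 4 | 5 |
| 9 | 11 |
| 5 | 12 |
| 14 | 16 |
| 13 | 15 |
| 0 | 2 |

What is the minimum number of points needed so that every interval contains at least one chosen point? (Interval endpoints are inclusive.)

Sorted: [0,2] [4,5] [9,11] [5,12] [13,15] [14,16] [20,22] [24,25]
{[0,2]} hit by 2; {[4,5]} hit by 5; {[9,11],[5,12]} hit by 11; {[13,15],[14,16]} hit by 15; {[20,22]} hit by 22; {[24,25]} hit by 25.
Points: 2, 5, 11, 15, 22, 25 (6 total).

6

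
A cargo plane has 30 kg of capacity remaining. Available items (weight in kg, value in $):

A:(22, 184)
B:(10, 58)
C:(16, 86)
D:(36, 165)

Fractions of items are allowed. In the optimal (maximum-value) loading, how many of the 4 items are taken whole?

1

Greedy by value/weight ratio, highest first.
Order: A (184/22=8.36) > B (58/10=5.80) > C (86/16=5.38) > D (165/36=4.58)
Fill: take A (22 @ 184) → take 8/10 of B → 46.40; 30/30 used.
1 item(s) taken whole; one partial (take 8/10 of B).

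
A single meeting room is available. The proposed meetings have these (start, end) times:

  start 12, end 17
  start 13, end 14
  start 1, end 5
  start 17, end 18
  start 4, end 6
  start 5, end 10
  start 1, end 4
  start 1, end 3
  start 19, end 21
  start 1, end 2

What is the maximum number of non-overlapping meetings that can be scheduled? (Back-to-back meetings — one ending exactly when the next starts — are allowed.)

By end time: (1,2), (1,3), (1,4), (1,5), (4,6), (5,10), (13,14), (12,17), (17,18), (19,21).
Pick (1,2); next start ≥ 2 → (4,6); next start ≥ 6 → (13,14); next start ≥ 14 → (17,18); next start ≥ 18 → (19,21).
Selected 5 meetings.

5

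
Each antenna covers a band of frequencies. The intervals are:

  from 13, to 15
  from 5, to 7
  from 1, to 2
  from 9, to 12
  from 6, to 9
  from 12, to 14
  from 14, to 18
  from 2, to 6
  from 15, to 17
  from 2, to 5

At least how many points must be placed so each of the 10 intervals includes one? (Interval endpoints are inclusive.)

4

Sorted: [1,2] [2,5] [2,6] [5,7] [6,9] [9,12] [12,14] [13,15] [15,17] [14,18]
{[1,2],[2,5],[2,6]} hit by 2; {[5,7],[6,9]} hit by 7; {[9,12],[12,14]} hit by 12; {[13,15],[15,17],[14,18]} hit by 15.
Points: 2, 7, 12, 15 (4 total).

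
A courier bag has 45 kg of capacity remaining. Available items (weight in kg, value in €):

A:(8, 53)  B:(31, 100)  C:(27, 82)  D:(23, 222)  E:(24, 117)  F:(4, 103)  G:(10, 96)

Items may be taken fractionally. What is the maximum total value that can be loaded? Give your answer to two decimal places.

474.00

Order: F (103/4=25.75) > D (222/23=9.65) > G (96/10=9.60) > A (53/8=6.62) > E (117/24=4.88) > B (100/31=3.23) > C (82/27=3.04)
Fill: take F (4 @ 103) → take D (23 @ 222) → take G (10 @ 96) → take A (8 @ 53); 45/45 used.
Total value = 474.00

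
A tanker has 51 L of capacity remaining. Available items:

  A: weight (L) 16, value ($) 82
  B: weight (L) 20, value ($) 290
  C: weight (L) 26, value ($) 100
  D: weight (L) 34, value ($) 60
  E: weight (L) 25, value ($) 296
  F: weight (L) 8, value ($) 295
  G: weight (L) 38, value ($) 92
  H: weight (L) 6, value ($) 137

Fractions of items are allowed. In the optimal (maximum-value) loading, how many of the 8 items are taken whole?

Ratios (sorted): F 36.88, H 22.83, B 14.50, E 11.84, A 5.12, C 3.85, G 2.42, D 1.76
take F (8 @ 295); take H (6 @ 137); take B (20 @ 290); take 17/25 of E → 201.28. Capacity used 51/51.
3 item(s) taken whole; one partial (take 17/25 of E).

3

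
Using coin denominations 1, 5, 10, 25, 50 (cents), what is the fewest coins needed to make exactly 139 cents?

139 = 2×50 + 1×25 + 1×10 + 4×1
Total coins = 2 + 1 + 1 + 4 = 8

8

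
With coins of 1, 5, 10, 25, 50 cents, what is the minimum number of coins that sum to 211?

Use the largest denomination that fits, subtract, and repeat.
211 − 4×50→11 − 1×10→1 − 1×1→0
Total coins = 4 + 1 + 1 = 6

6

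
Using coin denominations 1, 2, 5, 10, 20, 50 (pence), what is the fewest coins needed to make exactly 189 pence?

8

Greedy: take as many of the largest coin as possible, then repeat with the remainder.
189 − 3×50→39 − 1×20→19 − 1×10→9 − 1×5→4 − 2×2→0
Total coins = 3 + 1 + 1 + 1 + 2 = 8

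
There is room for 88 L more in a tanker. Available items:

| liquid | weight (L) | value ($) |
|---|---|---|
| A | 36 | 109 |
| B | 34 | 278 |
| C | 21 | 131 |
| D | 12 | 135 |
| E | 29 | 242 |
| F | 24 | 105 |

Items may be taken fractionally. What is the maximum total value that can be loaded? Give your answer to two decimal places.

736.10

Ratios (sorted): D 11.25, E 8.34, B 8.18, C 6.24, F 4.38, A 3.03
take D (12 @ 135); take E (29 @ 242); take B (34 @ 278); take 13/21 of C → 81.10. Capacity used 88/88.
Total value = 736.10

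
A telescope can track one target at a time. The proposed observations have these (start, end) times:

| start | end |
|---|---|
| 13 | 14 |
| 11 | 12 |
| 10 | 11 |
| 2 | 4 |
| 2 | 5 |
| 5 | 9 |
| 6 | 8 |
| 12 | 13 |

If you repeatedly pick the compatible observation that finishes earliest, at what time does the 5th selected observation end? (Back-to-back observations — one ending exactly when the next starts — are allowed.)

By end time: (2,4), (2,5), (6,8), (5,9), (10,11), (11,12), (12,13), (13,14).
Pick (2,4); next start ≥ 4 → (6,8); next start ≥ 8 → (10,11); next start ≥ 11 → (11,12); next start ≥ 12 → (12,13); next start ≥ 13 → (13,14).
Selected: (2,4) (6,8) (10,11) (11,12) (12,13) (13,14)

13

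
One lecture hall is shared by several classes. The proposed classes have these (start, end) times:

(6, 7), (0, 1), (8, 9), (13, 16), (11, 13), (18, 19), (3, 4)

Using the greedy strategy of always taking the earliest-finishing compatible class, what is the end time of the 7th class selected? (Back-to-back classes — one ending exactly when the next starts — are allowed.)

Sorted by end: (0,1)  (3,4)  (6,7)  (8,9)  (11,13)  (13,16)  (18,19)
take (0,1); take (3,4); take (6,7); take (8,9); take (11,13); take (13,16); take (18,19).
Selected: (0,1) (3,4) (6,7) (8,9) (11,13) (13,16) (18,19)

19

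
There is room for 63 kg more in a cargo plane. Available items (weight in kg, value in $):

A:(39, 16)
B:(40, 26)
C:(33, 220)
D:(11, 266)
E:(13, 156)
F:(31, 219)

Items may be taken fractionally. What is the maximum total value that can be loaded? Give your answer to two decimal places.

Greedy by value/weight ratio, highest first.
Ratios (sorted): D 24.18, E 12.00, F 7.06, C 6.67, B 0.65, A 0.41
take D (11 @ 266); take E (13 @ 156); take F (31 @ 219); take 8/33 of C → 53.33. Capacity used 63/63.
Total value = 694.33

694.33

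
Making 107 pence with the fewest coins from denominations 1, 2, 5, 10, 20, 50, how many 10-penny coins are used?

Greedy: take as many of the largest coin as possible, then repeat with the remainder.
107 = 2×50 + 1×5 + 1×2
Count of 10: 0

0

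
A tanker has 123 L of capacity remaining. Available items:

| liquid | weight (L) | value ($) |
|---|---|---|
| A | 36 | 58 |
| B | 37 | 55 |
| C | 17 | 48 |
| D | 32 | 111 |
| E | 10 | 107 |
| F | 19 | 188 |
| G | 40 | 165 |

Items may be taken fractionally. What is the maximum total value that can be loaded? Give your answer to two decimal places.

Ratios (sorted): E 10.70, F 9.89, G 4.12, D 3.47, C 2.82, A 1.61, B 1.49
take E (10 @ 107); take F (19 @ 188); take G (40 @ 165); take D (32 @ 111); take C (17 @ 48); take 5/36 of A → 8.06. Capacity used 123/123.
Total value = 627.06

627.06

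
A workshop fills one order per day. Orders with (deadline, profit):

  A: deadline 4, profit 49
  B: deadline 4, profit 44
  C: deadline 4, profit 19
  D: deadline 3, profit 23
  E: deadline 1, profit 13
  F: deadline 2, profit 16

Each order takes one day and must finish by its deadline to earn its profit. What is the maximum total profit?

135

Take jobs in profit order; each goes to the latest open slot no later than its deadline.
By profit: A(d4,49), B(d4,44), D(d3,23), C(d4,19), F(d2,16), E(d1,13)
A→slot 4; B→slot 3; D→slot 2; C→slot 1; F skipped; E skipped.
Profit = 19 + 23 + 44 + 49 = 135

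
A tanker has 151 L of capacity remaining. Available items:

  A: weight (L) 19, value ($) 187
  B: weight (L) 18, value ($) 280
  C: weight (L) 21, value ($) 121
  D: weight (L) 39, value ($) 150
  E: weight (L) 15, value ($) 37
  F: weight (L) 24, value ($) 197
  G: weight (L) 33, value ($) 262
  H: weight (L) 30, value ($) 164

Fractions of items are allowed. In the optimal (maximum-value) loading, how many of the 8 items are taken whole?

Ratios (sorted): B 15.56, A 9.84, F 8.21, G 7.94, C 5.76, H 5.47, D 3.85, E 2.47
take B (18 @ 280); take A (19 @ 187); take F (24 @ 197); take G (33 @ 262); take C (21 @ 121); take H (30 @ 164); take 6/39 of D → 23.08. Capacity used 151/151.
6 item(s) taken whole; one partial (take 6/39 of D).

6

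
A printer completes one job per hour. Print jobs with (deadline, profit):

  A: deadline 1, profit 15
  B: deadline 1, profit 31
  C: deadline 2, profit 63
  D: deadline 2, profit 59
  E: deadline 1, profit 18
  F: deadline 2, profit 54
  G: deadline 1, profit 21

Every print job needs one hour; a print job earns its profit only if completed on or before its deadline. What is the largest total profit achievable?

122

Profit order: C=63 D=59 F=54 B=31 G=21 E=18 A=15
Assign: C→slot 2, D→slot 1, F skipped, B skipped, G skipped, E skipped, A skipped.
Slots: [1:D] [2:C]
Profit = 59 + 63 = 122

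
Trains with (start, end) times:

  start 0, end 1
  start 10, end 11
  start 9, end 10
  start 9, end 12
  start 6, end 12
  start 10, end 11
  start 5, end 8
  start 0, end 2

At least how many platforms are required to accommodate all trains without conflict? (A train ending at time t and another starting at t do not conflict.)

4

Events (time:±→running): 0:+→1 0:+→2 1:-→1 2:-→0 5:+→1 6:+→2 8:-→1 9:+→2 9:+→3 10:-→2 10:+→3 10:+→4 … peak 4.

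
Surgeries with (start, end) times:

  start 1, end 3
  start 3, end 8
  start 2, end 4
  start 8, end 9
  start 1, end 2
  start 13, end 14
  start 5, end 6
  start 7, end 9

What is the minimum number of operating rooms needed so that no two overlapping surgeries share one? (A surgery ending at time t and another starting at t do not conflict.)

2

The answer is the maximum number of intervals overlapping at any instant.
Events (time:±→running): 1:+→1 1:+→2 … peak 2.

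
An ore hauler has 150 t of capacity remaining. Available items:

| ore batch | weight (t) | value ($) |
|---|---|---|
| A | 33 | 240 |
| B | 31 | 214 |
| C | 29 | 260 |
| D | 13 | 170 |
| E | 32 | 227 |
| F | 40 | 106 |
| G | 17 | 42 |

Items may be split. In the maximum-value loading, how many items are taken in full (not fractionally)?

Ratios (sorted): D 13.08, C 8.97, A 7.27, E 7.09, B 6.90, F 2.65, G 2.47
take D (13 @ 170); take C (29 @ 260); take A (33 @ 240); take E (32 @ 227); take B (31 @ 214); take 12/40 of F → 31.80. Capacity used 150/150.
5 item(s) taken whole; one partial (take 12/40 of F).

5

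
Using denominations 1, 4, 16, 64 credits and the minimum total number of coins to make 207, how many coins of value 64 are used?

3

207 = 3×64 + 3×4 + 3×1
Count of 64: 3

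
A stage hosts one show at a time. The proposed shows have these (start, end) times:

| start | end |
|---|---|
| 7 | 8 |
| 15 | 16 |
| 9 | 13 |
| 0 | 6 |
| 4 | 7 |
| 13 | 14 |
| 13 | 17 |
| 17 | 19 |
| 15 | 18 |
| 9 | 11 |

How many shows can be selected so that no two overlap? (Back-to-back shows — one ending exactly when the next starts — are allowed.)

6

Greedy by earliest finish: after sorting by end time, pick each interval compatible with the last pick.
Sorted by end: (0,6)  (4,7)  (7,8)  (9,11)  (9,13)  (13,14)  (15,16)  (13,17)  (15,18)  (17,19)
take (0,6); take (7,8); take (9,11); take (13,14); take (15,16); skip (15,18); take (17,19).
Selected 6 shows.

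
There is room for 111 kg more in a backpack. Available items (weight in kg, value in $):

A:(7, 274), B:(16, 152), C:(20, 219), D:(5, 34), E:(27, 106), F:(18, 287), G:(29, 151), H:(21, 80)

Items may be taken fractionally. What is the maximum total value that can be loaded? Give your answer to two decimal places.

Ratios (sorted): A 39.14, F 15.94, C 10.95, B 9.50, D 6.80, G 5.21, E 3.93, H 3.81
take A (7 @ 274); take F (18 @ 287); take C (20 @ 219); take B (16 @ 152); take D (5 @ 34); take G (29 @ 151); take 16/27 of E → 62.81. Capacity used 111/111.
Total value = 1179.81

1179.81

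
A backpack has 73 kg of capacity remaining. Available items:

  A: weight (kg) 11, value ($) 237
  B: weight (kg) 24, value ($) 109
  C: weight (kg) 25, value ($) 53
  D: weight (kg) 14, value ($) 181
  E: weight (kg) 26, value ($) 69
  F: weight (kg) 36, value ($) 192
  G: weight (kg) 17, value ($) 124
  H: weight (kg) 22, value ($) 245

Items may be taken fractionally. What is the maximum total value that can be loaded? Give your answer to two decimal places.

835.00

Greedy by value/weight ratio, highest first.
Ratios (sorted): A 21.55, D 12.93, H 11.14, G 7.29, F 5.33, B 4.54, E 2.65, C 2.12
take A (11 @ 237); take D (14 @ 181); take H (22 @ 245); take G (17 @ 124); take 9/36 of F → 48.00. Capacity used 73/73.
Total value = 835.00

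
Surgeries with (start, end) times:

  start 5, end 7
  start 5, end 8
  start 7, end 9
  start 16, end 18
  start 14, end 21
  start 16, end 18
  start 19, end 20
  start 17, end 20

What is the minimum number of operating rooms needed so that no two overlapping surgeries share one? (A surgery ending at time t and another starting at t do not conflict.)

The answer is the maximum number of intervals overlapping at any instant.
starts: [5, 5, 7, 14, 16, 16, 17, 19]
ends:   [7, 8, 9, 18, 18, 20, 20, 21]
s5→1 s5→2 e7→1 s7→2 e8→1 e9→0 s14→1 s16→2 s16→3 s17→4  — peak 4.

4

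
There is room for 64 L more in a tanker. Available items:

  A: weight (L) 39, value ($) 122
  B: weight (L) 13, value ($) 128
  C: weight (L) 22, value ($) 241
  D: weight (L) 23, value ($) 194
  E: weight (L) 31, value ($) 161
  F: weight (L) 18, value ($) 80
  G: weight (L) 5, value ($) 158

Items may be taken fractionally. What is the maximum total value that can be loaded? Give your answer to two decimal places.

726.19

Greedy by value/weight ratio, highest first.
Order: G (158/5=31.60) > C (241/22=10.95) > B (128/13=9.85) > D (194/23=8.43) > E (161/31=5.19) > F (80/18=4.44) > A (122/39=3.13)
Fill: take G (5 @ 158) → take C (22 @ 241) → take B (13 @ 128) → take D (23 @ 194) → take 1/31 of E → 5.19; 64/64 used.
Total value = 726.19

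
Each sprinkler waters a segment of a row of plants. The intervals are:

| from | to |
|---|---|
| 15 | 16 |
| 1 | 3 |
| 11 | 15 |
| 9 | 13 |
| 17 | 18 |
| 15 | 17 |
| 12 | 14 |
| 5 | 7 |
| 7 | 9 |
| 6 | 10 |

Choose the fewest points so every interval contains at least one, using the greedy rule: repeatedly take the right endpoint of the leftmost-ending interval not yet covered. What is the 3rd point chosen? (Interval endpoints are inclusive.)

13

Process intervals by earliest right end; each time one isn't hit yet, stab at its right endpoint.
Sorted: [1,3] [5,7] [7,9] [6,10] [9,13] [12,14] [11,15] [15,16] [15,17] [17,18]
{[1,3]} hit by 3; {[5,7],[7,9],[6,10]} hit by 7; {[9,13],[12,14],[11,15]} hit by 13; {[15,16],[15,17]} hit by 16; {[17,18]} hit by 18.
Points: 3, 7, 13, 16, 18 (5 total).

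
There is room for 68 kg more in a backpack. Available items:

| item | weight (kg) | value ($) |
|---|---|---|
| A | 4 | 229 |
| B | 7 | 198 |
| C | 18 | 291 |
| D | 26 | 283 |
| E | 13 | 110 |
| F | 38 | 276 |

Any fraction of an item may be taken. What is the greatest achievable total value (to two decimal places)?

1111.00

Greedy by value/weight ratio, highest first.
Order: A (229/4=57.25) > B (198/7=28.29) > C (291/18=16.17) > D (283/26=10.88) > E (110/13=8.46) > F (276/38=7.26)
Fill: take A (4 @ 229) → take B (7 @ 198) → take C (18 @ 291) → take D (26 @ 283) → take E (13 @ 110); 68/68 used.
Total value = 1111.00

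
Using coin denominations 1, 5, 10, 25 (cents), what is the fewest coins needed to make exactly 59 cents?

59 = 2×25 + 1×5 + 4×1
Total coins = 2 + 1 + 4 = 7

7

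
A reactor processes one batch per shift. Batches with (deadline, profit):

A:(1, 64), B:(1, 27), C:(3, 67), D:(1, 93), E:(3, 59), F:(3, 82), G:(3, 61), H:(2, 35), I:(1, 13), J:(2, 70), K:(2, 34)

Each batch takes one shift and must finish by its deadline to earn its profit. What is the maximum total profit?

Take jobs in profit order; each goes to the latest open slot no later than its deadline.
Profit order: D=93 F=82 J=70 C=67 A=64 G=61 E=59 H=35 K=34 B=27 I=13
Assign: D→slot 1, F→slot 3, J→slot 2, C skipped, A skipped, G skipped, E skipped, H skipped, K skipped, B skipped, I skipped.
Slots: [1:D] [2:J] [3:F]
Profit = 93 + 70 + 82 = 245

245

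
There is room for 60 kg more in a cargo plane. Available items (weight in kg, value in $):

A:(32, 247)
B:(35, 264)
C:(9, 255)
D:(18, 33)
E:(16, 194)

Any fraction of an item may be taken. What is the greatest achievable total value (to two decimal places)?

718.63

Order: C (255/9=28.33) > E (194/16=12.12) > A (247/32=7.72) > B (264/35=7.54) > D (33/18=1.83)
Fill: take C (9 @ 255) → take E (16 @ 194) → take A (32 @ 247) → take 3/35 of B → 22.63; 60/60 used.
Total value = 718.63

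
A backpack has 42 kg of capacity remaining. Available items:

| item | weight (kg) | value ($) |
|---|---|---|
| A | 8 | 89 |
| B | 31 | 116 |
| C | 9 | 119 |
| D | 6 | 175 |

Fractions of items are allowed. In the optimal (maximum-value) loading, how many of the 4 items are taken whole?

Order: D (175/6=29.17) > C (119/9=13.22) > A (89/8=11.12) > B (116/31=3.74)
Fill: take D (6 @ 175) → take C (9 @ 119) → take A (8 @ 89) → take 19/31 of B → 71.10; 42/42 used.
3 item(s) taken whole; one partial (take 19/31 of B).

3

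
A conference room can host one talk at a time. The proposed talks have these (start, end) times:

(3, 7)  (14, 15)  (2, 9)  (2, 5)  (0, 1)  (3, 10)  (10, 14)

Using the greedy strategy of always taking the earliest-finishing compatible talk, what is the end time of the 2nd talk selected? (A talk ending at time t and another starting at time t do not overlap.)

5

Order by finish time; keep every interval that doesn't clash with the previous kept one.
By end time: (0,1), (2,5), (3,7), (2,9), (3,10), (10,14), (14,15).
Pick (0,1); next start ≥ 1 → (2,5); next start ≥ 5 → (10,14); next start ≥ 14 → (14,15).
Selected: (0,1) (2,5) (10,14) (14,15)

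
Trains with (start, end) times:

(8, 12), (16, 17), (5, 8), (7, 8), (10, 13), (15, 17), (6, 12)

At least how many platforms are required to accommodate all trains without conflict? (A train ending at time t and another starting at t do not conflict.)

The answer is the maximum number of intervals overlapping at any instant.
starts: [5, 6, 7, 8, 10, 15, 16]
ends:   [8, 8, 12, 12, 13, 17, 17]
s5→1 s6→2 s7→3  — peak 3.

3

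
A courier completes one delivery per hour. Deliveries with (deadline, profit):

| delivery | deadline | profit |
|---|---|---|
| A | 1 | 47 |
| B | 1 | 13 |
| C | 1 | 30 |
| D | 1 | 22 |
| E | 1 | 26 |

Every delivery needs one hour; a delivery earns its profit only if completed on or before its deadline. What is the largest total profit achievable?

47

Sort by profit descending; place each in the latest free slot ≤ its deadline.
By profit: A(d1,47), C(d1,30), E(d1,26), D(d1,22), B(d1,13)
A→slot 1; C skipped; E skipped; D skipped; B skipped.
Profit = 47 = 47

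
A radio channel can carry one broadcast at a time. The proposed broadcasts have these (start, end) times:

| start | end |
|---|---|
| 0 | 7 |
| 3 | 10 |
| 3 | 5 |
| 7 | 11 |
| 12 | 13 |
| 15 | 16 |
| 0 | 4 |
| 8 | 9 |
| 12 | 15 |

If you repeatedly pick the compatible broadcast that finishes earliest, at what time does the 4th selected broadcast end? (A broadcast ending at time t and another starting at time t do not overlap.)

Sort by end time and greedily take each interval whose start is ≥ the last chosen end.
By end time: (0,4), (3,5), (0,7), (8,9), (3,10), (7,11), (12,13), (12,15), (15,16).
Pick (0,4); next start ≥ 4 → (8,9); next start ≥ 9 → (12,13); next start ≥ 13 → (15,16).
Selected: (0,4) (8,9) (12,13) (15,16)

16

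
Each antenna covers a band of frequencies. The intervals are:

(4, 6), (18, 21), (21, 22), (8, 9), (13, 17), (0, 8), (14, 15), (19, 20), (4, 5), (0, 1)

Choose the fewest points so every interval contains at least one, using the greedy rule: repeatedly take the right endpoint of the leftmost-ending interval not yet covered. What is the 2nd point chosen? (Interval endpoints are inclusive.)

5

Process intervals by earliest right end; each time one isn't hit yet, stab at its right endpoint.
By right end: [0,1]  [4,5]  [4,6]  [0,8]  [8,9]  [14,15]  [13,17]  [19,20]  [18,21]  [21,22]
[0,1] uncovered → point at 1; [4,5] uncovered → point at 5; [8,9] uncovered → point at 9; [14,15] uncovered → point at 15; [19,20] uncovered → point at 20; [21,22] uncovered → point at 22.
Points: 1, 5, 9, 15, 20, 22 (6 total).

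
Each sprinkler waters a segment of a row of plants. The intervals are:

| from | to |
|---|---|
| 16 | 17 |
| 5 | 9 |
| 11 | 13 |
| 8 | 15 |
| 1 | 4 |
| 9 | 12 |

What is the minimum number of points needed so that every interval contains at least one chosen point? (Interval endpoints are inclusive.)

4

Process intervals by earliest right end; each time one isn't hit yet, stab at its right endpoint.
Sorted: [1,4] [5,9] [9,12] [11,13] [8,15] [16,17]
{[1,4]} hit by 4; {[5,9],[9,12]} hit by 9; {[11,13],[8,15]} hit by 13; {[16,17]} hit by 17.
Points: 4, 9, 13, 17 (4 total).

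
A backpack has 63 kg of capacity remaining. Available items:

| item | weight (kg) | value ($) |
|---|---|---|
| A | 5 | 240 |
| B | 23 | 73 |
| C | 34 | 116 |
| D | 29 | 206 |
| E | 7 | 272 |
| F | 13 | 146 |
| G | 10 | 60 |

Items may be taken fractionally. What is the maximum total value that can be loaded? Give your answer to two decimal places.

918.00

Greedy by value/weight ratio, highest first.
Ratios (sorted): A 48.00, E 38.86, F 11.23, D 7.10, G 6.00, C 3.41, B 3.17
take A (5 @ 240); take E (7 @ 272); take F (13 @ 146); take D (29 @ 206); take 9/10 of G → 54.00. Capacity used 63/63.
Total value = 918.00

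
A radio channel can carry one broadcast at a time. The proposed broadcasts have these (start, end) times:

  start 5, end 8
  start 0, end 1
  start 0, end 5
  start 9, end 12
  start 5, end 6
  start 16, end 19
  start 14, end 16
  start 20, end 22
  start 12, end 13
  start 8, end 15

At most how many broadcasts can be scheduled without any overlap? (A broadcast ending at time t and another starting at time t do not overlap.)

7

By end time: (0,1), (0,5), (5,6), (5,8), (9,12), (12,13), (8,15), (14,16), (16,19), (20,22).
Pick (0,1); next start ≥ 1 → (5,6); next start ≥ 6 → (9,12); next start ≥ 12 → (12,13); next start ≥ 13 → (14,16); next start ≥ 16 → (16,19); next start ≥ 19 → (20,22).
Selected 7 broadcasts.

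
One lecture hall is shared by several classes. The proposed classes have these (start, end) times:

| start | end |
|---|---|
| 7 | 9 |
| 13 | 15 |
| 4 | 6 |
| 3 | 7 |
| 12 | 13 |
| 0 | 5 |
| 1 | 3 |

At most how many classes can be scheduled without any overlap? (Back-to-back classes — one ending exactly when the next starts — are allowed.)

5

Sort by end time and greedily take each interval whose start is ≥ the last chosen end.
Sorted by end: (1,3)  (0,5)  (4,6)  (3,7)  (7,9)  (12,13)  (13,15)
take (1,3); take (4,6); take (7,9); take (12,13); take (13,15).
Selected 5 classes.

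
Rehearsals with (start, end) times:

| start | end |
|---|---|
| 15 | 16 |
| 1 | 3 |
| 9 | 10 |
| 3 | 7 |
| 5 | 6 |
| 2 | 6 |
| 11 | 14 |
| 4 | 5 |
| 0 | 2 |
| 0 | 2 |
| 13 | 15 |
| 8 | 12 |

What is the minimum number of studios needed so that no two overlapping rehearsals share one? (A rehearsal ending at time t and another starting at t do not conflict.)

Count concurrent intervals with a sweep; the peak is the room count.
starts: [0, 0, 1, 2, 3, 4, 5, 8, 9, 11, 13, 15]
ends:   [2, 2, 3, 5, 6, 6, 7, 10, 12, 14, 15, 16]
s0→1 s0→2 s1→3  — peak 3.

3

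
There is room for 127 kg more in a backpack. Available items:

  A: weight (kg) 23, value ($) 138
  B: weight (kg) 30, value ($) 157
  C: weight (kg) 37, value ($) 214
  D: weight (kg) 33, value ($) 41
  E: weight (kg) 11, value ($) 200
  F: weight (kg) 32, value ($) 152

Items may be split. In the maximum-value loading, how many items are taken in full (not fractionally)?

Order: E (200/11=18.18) > A (138/23=6.00) > C (214/37=5.78) > B (157/30=5.23) > F (152/32=4.75) > D (41/33=1.24)
Fill: take E (11 @ 200) → take A (23 @ 138) → take C (37 @ 214) → take B (30 @ 157) → take 26/32 of F → 123.50; 127/127 used.
4 item(s) taken whole; one partial (take 26/32 of F).

4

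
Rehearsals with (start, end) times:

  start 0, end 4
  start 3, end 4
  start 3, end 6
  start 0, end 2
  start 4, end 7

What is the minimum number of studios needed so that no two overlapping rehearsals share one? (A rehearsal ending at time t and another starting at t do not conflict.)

starts: [0, 0, 3, 3, 4]
ends:   [2, 4, 4, 6, 7]
s0→1 s0→2 e2→1 s3→2 s3→3  — peak 3.

3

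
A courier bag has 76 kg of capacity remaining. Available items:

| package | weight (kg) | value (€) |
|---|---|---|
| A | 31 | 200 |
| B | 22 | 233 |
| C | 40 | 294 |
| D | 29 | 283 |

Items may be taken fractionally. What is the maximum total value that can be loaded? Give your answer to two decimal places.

699.75

Greedy by value/weight ratio, highest first.
Ratios (sorted): B 10.59, D 9.76, C 7.35, A 6.45
take B (22 @ 233); take D (29 @ 283); take 25/40 of C → 183.75. Capacity used 76/76.
Total value = 699.75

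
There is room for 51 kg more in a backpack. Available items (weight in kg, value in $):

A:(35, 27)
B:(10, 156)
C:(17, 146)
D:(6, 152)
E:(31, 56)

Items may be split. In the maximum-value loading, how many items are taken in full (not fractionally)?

Greedy by value/weight ratio, highest first.
Order: D (152/6=25.33) > B (156/10=15.60) > C (146/17=8.59) > E (56/31=1.81) > A (27/35=0.77)
Fill: take D (6 @ 152) → take B (10 @ 156) → take C (17 @ 146) → take 18/31 of E → 32.52; 51/51 used.
3 item(s) taken whole; one partial (take 18/31 of E).

3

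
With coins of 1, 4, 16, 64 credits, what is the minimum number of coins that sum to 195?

Use the largest denomination that fits, subtract, and repeat.
195 − 3×64→3 − 3×1→0
Total coins = 3 + 3 = 6

6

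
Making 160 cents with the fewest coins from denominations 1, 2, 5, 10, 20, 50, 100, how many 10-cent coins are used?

1

160 − 1×100→60 − 1×50→10 − 1×10→0
Count of 10: 1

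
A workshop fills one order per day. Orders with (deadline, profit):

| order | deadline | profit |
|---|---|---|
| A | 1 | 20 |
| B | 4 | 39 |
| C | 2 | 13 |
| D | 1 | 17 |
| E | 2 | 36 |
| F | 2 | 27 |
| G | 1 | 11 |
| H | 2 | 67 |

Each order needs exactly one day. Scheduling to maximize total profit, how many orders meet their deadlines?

3

Sort by profit descending; place each in the latest free slot ≤ its deadline.
By profit: H(d2,67), B(d4,39), E(d2,36), F(d2,27), A(d1,20), D(d1,17), C(d2,13), G(d1,11)
H→slot 2; B→slot 4; E→slot 1; F skipped; A skipped; D skipped; C skipped; G skipped.
3 of 8 scheduled.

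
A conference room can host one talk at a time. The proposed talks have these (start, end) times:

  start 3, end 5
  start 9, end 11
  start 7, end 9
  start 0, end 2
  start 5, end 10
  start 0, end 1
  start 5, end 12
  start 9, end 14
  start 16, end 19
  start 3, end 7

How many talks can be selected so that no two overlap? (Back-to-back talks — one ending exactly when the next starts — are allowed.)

5

Sorted by end: (0,1)  (0,2)  (3,5)  (3,7)  (7,9)  (5,10)  (9,11)  (5,12)  (9,14)  (16,19)
take (0,1); take (3,5); take (7,9); take (9,11); skip (9,14); take (16,19).
Selected 5 talks.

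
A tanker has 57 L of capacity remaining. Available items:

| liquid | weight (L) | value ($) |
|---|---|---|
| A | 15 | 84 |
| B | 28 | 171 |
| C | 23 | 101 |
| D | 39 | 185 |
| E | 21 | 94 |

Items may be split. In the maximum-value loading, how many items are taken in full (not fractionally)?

Greedy by value/weight ratio, highest first.
Order: B (171/28=6.11) > A (84/15=5.60) > D (185/39=4.74) > E (94/21=4.48) > C (101/23=4.39)
Fill: take B (28 @ 171) → take A (15 @ 84) → take 14/39 of D → 66.41; 57/57 used.
2 item(s) taken whole; one partial (take 14/39 of D).

2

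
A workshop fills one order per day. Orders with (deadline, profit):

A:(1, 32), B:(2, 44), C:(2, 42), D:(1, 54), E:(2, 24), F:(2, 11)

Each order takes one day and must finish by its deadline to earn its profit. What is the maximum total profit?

Take jobs in profit order; each goes to the latest open slot no later than its deadline.
By profit: D(d1,54), B(d2,44), C(d2,42), A(d1,32), E(d2,24), F(d2,11)
D→slot 1; B→slot 2; C skipped; A skipped; E skipped; F skipped.
Profit = 54 + 44 = 98

98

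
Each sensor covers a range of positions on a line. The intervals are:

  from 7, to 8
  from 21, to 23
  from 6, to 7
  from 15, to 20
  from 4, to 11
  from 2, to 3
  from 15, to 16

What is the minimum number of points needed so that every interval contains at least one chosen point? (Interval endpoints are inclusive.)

Sort by right endpoint; whenever an interval is uncovered, place a point at its right end.
Sorted: [2,3] [6,7] [7,8] [4,11] [15,16] [15,20] [21,23]
{[2,3]} hit by 3; {[6,7],[7,8],[4,11]} hit by 7; {[15,16],[15,20]} hit by 16; {[21,23]} hit by 23.
Points: 3, 7, 16, 23 (4 total).

4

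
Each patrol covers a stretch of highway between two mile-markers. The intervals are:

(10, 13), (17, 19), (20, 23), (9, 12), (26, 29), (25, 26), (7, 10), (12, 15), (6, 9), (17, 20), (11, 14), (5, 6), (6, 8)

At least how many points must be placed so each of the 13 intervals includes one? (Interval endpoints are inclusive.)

Process intervals by earliest right end; each time one isn't hit yet, stab at its right endpoint.
Sorted: [5,6] [6,8] [6,9] [7,10] [9,12] [10,13] [11,14] [12,15] [17,19] [17,20] [20,23] [25,26] [26,29]
{[5,6],[6,8],[6,9]} hit by 6; {[7,10],[9,12],[10,13]} hit by 10; {[11,14],[12,15]} hit by 14; {[17,19],[17,20]} hit by 19; {[20,23]} hit by 23; {[25,26],[26,29]} hit by 26.
Points: 6, 10, 14, 19, 23, 26 (6 total).

6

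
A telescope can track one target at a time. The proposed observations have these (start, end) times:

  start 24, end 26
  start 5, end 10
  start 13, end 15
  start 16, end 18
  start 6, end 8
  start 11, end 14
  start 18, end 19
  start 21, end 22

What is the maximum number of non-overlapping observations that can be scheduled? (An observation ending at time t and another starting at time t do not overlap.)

6

Sorted by end: (6,8)  (5,10)  (11,14)  (13,15)  (16,18)  (18,19)  (21,22)  (24,26)
take (6,8); take (11,14); take (16,18); take (18,19); take (21,22); take (24,26).
Selected 6 observations.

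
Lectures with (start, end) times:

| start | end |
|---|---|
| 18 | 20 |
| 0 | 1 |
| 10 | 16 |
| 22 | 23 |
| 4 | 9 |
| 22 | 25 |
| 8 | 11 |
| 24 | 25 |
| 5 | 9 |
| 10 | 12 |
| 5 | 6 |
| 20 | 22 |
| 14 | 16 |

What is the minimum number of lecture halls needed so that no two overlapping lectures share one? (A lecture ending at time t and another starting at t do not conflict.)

starts: [0, 4, 5, 5, 8, 10, 10, 14, 18, 20, 22, 22, 24]
ends:   [1, 6, 9, 9, 11, 12, 16, 16, 20, 22, 23, 25, 25]
s0→1 e1→0 s4→1 s5→2 s5→3  — peak 3.

3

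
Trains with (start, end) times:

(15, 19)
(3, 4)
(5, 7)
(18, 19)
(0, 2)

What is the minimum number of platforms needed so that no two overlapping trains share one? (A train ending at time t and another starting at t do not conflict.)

2

The answer is the maximum number of intervals overlapping at any instant.
starts: [0, 3, 5, 15, 18]
ends:   [2, 4, 7, 19, 19]
s0→1 e2→0 s3→1 e4→0 s5→1 e7→0 s15→1 s18→2  — peak 2.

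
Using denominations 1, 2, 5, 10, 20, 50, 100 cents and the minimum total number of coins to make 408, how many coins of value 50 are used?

0

Use the largest denomination that fits, subtract, and repeat.
408 − 4×100→8 − 1×5→3 − 1×2→1 − 1×1→0
Count of 50: 0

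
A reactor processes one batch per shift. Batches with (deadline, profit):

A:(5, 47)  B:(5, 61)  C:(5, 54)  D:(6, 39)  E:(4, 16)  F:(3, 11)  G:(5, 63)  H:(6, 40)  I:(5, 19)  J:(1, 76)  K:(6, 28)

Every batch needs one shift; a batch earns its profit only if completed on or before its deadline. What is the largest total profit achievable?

341

Take jobs in profit order; each goes to the latest open slot no later than its deadline.
Profit order: J=76 G=63 B=61 C=54 A=47 H=40 D=39 K=28 I=19 E=16 F=11
Assign: J→slot 1, G→slot 5, B→slot 4, C→slot 3, A→slot 2, H→slot 6, D skipped, K skipped, I skipped, E skipped, F skipped.
Slots: [1:J] [2:A] [3:C] [4:B] [5:G] [6:H]
Profit = 76 + 47 + 54 + 61 + 63 + 40 = 341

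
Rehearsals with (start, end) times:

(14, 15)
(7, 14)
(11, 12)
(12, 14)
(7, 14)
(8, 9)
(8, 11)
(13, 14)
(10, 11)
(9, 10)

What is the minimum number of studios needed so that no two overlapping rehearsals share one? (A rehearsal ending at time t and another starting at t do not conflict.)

Count concurrent intervals with a sweep; the peak is the room count.
starts: [7, 7, 8, 8, 9, 10, 11, 12, 13, 14]
ends:   [9, 10, 11, 11, 12, 14, 14, 14, 14, 15]
s7→1 s7→2 s8→3 s8→4  — peak 4.

4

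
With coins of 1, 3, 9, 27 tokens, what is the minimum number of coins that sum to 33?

33 = 1×27 + 2×3
Total coins = 1 + 2 = 3

3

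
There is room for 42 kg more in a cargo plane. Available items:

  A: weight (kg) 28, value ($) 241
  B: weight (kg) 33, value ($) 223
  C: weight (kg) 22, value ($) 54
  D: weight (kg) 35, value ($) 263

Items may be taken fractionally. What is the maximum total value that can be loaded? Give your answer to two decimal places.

346.20

Greedy by value/weight ratio, highest first.
Ratios (sorted): A 8.61, D 7.51, B 6.76, C 2.45
take A (28 @ 241); take 14/35 of D → 105.20. Capacity used 42/42.
Total value = 346.20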